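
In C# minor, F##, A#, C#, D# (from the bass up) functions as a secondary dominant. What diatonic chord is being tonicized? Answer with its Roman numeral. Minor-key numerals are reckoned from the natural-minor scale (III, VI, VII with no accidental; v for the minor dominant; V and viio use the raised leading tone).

The chord is a dominant seventh chord on D#.
A dominant resolves down a perfect fifth: D# → G#. In C# minor, G# is scale degree 5, i.e. V.

V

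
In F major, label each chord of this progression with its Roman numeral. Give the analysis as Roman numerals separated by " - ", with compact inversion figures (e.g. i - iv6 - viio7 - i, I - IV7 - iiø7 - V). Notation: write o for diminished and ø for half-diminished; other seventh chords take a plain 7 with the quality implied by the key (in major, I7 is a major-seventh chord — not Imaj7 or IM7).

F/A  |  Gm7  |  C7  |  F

F/A: major triad on F = scale degree 1 → I6.
Gm7: root G is the supertonic; minor seventh chord there is ii7.
C7: root C is the dominant; dominant seventh chord there is V7.
F: major triad on F = scale degree 1 → I.

I6 - ii7 - V7 - I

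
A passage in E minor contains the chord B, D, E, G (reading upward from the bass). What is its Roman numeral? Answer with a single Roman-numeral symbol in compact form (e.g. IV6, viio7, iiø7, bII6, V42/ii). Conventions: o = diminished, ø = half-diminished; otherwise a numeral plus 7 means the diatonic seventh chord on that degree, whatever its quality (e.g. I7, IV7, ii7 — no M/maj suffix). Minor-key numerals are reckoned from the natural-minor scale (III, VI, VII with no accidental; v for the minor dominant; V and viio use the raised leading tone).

i43

The pitches E-G-B-D form a minor seventh chord rooted on E.
E is scale degree 1 in E minor, and a minor seventh chord on that degree is written i7.
With B in the bass the chord is in second inversion, so the figured bass is 43.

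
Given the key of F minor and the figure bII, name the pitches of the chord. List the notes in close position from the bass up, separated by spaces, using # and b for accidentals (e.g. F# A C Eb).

Scale degree 2 in F minor is G; lowering it a half step gives Gb. bII is the Neapolitan chord — a major triad on the lowered second degree.
So the chord is Gb-Bb-Db.

Gb Bb Db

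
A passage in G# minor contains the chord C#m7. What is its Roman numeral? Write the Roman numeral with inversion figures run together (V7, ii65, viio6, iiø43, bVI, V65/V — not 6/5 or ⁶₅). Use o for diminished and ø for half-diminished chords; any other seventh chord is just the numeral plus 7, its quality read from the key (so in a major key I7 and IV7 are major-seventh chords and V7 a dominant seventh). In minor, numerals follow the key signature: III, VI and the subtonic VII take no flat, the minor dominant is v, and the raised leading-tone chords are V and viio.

iv7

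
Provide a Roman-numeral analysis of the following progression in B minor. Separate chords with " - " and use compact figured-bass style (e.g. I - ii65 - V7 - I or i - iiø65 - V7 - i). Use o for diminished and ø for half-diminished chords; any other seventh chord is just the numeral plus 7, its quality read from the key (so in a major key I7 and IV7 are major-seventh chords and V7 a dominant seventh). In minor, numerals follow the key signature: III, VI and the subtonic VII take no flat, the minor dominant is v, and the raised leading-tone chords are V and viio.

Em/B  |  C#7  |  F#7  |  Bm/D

iv64 - V7/V - V7 - i6

Em/B has root E, degree 4 in B minor, so iv64.
C#7 is the secondary dominant of V (dominant seventh chord on C#): V7/V.
F#7 has root F#, degree 5 in B minor, so V7.
Bm/D: minor triad on B = scale degree 1 → i6.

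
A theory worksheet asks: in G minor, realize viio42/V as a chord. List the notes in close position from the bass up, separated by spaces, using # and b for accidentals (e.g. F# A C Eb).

Bb C# E G

viio42/V is a secondary leading-tone chord. The target V is D in G minor; the applied chord is rooted a semitone below, on C#.
Building a fully diminished seventh chord on C# gives C#-E-G-Bb.
The figured bass 42 indicates third inversion, placing the seventh (Bb) in the bass: Bb-C#-E-G.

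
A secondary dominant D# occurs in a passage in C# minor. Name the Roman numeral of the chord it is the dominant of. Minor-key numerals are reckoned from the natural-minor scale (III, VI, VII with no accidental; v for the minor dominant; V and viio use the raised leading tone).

The chord is a major triad on D#.
A dominant resolves down a perfect fifth: D# → G#. In C# minor, G# is scale degree 5, i.e. V.

V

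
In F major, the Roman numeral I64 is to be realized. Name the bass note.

I in F major has root F; the chord is F-A-C.
The figure 64 means second inversion — the fifth is in the bass.

C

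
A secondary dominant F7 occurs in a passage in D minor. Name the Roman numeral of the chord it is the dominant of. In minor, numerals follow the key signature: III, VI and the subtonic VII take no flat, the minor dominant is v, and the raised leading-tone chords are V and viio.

VI

The chord is a dominant seventh chord on F.
A dominant resolves down a perfect fifth: F → Bb. In D minor, Bb is scale degree 6, i.e. VI.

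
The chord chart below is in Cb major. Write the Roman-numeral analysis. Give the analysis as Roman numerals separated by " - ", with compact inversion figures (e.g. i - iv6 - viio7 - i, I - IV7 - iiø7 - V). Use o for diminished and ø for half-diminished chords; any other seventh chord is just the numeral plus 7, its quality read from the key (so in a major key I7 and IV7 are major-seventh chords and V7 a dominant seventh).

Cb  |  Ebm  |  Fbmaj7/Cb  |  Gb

I - iii - IV43 - V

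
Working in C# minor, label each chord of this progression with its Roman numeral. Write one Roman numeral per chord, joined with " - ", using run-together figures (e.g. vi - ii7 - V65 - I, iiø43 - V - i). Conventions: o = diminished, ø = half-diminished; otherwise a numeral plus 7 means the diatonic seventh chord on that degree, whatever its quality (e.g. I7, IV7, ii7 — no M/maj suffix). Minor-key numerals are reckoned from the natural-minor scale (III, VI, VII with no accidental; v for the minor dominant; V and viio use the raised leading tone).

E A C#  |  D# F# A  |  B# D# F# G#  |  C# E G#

E-A-C# has root A, degree 6 in C# minor, so VI64.
D#-F#-A: root D# is the supertonic; diminished triad there is iio.
B#-D#-F#-G#: root G# is the dominant; dominant seventh chord there is V65.
C#-E-G#: root C# is the tonic; minor triad there is i.

VI64 - iio - V65 - i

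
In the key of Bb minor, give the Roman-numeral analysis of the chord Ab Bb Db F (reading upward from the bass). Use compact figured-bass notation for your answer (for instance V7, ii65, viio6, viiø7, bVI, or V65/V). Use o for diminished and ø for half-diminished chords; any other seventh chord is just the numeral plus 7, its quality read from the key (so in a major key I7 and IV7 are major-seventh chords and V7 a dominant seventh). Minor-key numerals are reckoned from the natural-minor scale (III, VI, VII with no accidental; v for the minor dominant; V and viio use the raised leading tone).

The pitches Bb-Db-F-Ab form a minor seventh chord rooted on Bb.
Bb is scale degree 1 in Bb minor, and a minor seventh chord on that degree is written i7.
With Ab in the bass the chord is in third inversion, so the figured bass is 42.

i42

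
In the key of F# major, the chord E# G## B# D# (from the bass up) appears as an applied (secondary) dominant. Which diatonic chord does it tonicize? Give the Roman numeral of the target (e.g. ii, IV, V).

The chord is a dominant seventh chord on E#.
A dominant resolves down a perfect fifth: E# → A#. In F# major, A# is scale degree 3, i.e. iii.

iii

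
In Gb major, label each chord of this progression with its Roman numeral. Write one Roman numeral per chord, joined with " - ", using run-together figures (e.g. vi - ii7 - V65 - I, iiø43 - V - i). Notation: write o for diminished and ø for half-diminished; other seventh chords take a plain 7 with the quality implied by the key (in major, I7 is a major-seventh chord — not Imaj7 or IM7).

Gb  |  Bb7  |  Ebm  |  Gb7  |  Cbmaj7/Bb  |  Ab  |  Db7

Gb: root Gb is the tonic; major triad there is I.
Bb7: a dominant seventh chord on Bb, the applied dominant of vi → V7/vi.
Ebm has root Eb, degree 6 in Gb major, so vi.
Gb7 is the secondary dominant of IV (dominant seventh chord on Gb): V7/IV.
Cbmaj7/Bb has root Cb, degree 4 in Gb major, so IV42.
Ab: a major triad on Ab, the applied dominant of V → V/V.
Db7 has root Db, degree 5 in Gb major, so V7.

I - V7/vi - vi - V7/IV - IV42 - V/V - V7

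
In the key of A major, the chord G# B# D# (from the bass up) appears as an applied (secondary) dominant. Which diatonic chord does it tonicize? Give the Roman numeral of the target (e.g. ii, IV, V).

iii

The chord is a major triad on G#.
A dominant resolves down a perfect fifth: G# → C#. In A major, C# is scale degree 3, i.e. iii.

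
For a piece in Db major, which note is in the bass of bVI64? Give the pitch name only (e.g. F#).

Fb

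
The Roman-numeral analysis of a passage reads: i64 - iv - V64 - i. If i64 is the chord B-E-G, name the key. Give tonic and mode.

The anchor chord is a minor triad on E, labeled i64.
If E is scale degree 1 and the mode makes that degree carry a minor triad, the tonic is E and the mode is minor.

E minor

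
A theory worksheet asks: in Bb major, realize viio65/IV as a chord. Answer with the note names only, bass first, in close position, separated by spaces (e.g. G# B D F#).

F Ab Cb D

viio65/IV is a secondary leading-tone chord. The target IV is Eb in Bb major; the applied chord is rooted a semitone below, on D.
Building a fully diminished seventh chord on D gives D-F-Ab-Cb.
With the 65 figure the chord is in first inversion; from the bass F upward in close position it reads F-Ab-Cb-D.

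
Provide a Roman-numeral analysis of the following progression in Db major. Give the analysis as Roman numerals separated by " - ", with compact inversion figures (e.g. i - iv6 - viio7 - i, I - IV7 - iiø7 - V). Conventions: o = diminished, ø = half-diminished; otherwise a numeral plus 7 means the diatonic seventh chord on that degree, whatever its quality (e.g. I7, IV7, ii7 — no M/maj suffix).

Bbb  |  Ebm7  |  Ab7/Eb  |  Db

bVI - ii7 - V43 - I

Bbb: major triad on Bbb — chromatic; bVI (borrowed from the parallel minor).
Ebm7 has root Eb, degree 2 in Db major, so ii7.
Ab7/Eb: dominant seventh chord on Ab = scale degree 5 → V43.
Db: root Db is the tonic; major triad there is I.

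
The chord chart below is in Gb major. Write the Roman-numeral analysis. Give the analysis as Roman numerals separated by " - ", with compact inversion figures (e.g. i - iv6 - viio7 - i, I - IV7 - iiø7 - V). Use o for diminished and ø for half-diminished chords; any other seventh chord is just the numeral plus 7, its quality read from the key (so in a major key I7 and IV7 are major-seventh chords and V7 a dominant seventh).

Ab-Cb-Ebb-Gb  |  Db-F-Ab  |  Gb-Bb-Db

Ab-Cb-Ebb-Gb: Ab with this quality isn't in the key; it's iiø7, borrowed from the parallel minor.
Db-F-Ab: root Db is the dominant; major triad there is V.
Gb-Bb-Db has root Gb, degree 1 in Gb major, so I.

iiø7 - V - I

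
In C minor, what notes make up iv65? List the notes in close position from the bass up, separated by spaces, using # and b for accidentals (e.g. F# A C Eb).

Ab C Eb F

In C minor, the fourth degree is F, and the diatonic chord built there is a minor seventh chord.
Stacking thirds from F gives F-Ab-C-Eb.
With the 65 figure the chord is in first inversion; from the bass Ab upward in close position it reads Ab-C-Eb-F.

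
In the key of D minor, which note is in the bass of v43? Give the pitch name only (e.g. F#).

E

v in D minor has root A; the chord is A-C-E-G.
The figure 43 means second inversion — the fifth is in the bass.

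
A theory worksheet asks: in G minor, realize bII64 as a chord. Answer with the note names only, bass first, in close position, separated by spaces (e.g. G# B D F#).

bII64 is the Neapolitan chord — a major triad on the lowered second degree. In G minor that root is Ab.
So the chord is Ab-C-Eb.
With the 64 figure the chord is in second inversion; from the bass Eb upward in close position it reads Eb-Ab-C.

Eb Ab C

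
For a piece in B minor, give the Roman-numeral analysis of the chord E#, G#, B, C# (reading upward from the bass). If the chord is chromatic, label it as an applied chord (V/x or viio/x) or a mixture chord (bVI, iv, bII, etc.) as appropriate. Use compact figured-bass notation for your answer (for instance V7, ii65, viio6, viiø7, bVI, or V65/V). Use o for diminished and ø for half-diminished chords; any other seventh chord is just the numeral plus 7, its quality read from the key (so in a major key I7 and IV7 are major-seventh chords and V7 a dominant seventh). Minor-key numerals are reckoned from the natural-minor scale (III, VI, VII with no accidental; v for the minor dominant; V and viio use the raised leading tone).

Stacked in thirds the chord is C#-E#-G#-B: a dominant seventh chord on C#.
C# is not a diatonic chord root with this quality in B minor, but it lies a perfect fifth above F# (V), so the chord functions as an applied dominant of V.
With E# in the bass the chord is in first inversion, so the figured bass is 65.

V65/V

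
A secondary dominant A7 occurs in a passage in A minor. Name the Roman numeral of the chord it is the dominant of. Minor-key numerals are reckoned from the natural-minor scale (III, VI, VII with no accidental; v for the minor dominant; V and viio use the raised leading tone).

iv

The chord is a dominant seventh chord on A.
A dominant resolves down a perfect fifth: A → D. In A minor, D is scale degree 4, i.e. iv.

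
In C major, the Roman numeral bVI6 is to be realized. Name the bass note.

bVI in C major has root Ab; the chord is Ab-C-Eb.
The figure 6 means first inversion — the third is in the bass.

C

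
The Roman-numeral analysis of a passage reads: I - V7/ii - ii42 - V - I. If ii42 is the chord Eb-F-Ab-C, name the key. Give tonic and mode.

Eb major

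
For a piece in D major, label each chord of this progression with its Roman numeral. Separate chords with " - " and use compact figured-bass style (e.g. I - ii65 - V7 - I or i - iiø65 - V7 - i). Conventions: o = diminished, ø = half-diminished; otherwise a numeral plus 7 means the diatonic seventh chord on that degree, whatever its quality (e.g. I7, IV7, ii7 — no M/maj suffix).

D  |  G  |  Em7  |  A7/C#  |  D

D has root D, degree 1 in D major, so I.
G has root G, degree 4 in D major, so IV.
Em7: minor seventh chord on E = scale degree 2 → ii7.
A7/C# has root A, degree 5 in D major, so V65.
D: major triad on D = scale degree 1 → I.

I - IV - ii7 - V65 - I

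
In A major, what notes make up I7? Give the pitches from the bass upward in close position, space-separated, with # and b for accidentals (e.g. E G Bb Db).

A C# E G#

The numeral's case and figure indicate a major seventh chord. In A major its root, scale degree 1, is A.
Stacking thirds from A gives A-C#-E-G#.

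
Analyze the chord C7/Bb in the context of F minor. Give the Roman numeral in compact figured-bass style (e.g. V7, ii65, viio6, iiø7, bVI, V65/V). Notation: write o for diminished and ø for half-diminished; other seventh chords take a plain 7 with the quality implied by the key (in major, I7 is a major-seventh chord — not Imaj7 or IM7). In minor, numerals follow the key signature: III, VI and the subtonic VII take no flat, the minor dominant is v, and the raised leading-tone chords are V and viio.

V42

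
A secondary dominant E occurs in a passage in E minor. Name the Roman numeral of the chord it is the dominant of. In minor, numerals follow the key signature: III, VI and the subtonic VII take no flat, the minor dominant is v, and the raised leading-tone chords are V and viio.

The chord is a major triad on E.
A dominant resolves down a perfect fifth: E → A. In E minor, A is scale degree 4, i.e. iv.

iv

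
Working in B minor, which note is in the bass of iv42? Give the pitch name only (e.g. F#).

D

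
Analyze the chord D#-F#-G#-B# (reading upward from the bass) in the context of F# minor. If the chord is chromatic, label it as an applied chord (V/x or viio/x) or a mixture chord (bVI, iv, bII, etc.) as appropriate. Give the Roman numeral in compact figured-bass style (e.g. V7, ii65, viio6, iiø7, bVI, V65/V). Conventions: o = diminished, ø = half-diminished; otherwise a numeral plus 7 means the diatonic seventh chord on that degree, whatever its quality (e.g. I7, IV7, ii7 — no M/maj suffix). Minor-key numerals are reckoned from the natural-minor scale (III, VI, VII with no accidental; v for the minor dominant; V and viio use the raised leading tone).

V43/V

Stacked in thirds the chord is G#-B#-D#-F#: a dominant seventh chord on G#.
G# is not a diatonic chord root with this quality in F# minor, but it lies a perfect fifth above C# (V), so the chord functions as an applied dominant of V.
With D# in the bass the chord is in second inversion, so the figured bass is 43.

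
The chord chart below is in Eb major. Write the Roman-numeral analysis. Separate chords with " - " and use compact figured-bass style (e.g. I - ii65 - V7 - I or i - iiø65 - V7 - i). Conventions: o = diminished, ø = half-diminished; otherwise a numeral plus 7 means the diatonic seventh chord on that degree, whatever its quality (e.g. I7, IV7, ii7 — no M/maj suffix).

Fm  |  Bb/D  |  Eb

Fm has root F, degree 2 in Eb major, so ii.
Bb/D: major triad on Bb = scale degree 5 → V6.
Eb: major triad on Eb = scale degree 1 → I.

ii - V6 - I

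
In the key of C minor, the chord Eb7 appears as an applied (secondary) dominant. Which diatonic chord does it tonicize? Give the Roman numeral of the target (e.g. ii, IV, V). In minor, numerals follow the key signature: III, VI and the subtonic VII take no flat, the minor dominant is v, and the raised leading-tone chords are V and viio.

The chord is a dominant seventh chord on Eb.
A dominant resolves down a perfect fifth: Eb → Ab. In C minor, Ab is scale degree 6, i.e. VI.

VI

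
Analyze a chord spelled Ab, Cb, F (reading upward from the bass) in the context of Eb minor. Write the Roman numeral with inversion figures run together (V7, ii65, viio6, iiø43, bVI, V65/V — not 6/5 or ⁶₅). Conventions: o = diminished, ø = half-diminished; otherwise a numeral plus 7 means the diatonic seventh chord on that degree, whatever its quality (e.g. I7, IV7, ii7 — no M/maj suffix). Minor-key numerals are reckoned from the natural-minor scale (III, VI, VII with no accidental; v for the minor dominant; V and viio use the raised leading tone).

iio6

The pitches F-Ab-Cb form a diminished triad rooted on F.
In Eb minor, F is the supertonic; the diatonic diminished triad there is iio.
With Ab in the bass the chord is in first inversion, so the figured bass is 6.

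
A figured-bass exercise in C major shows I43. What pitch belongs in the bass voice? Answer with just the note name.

G

I in C major has root C; the chord is C-E-G-B.
The figure 43 means second inversion — the fifth is in the bass.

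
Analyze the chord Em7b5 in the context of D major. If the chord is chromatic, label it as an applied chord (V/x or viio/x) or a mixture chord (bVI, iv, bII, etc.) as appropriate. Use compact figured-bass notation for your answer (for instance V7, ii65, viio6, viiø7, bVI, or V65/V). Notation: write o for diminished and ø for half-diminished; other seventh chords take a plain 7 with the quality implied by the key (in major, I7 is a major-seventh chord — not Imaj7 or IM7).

iiø7

Stacked in thirds the chord is E-G-Bb-D: a half-diminished seventh chord on E.
E is the second degree of D major. This is the half-diminished supertonic seventh, borrowed from the parallel minor.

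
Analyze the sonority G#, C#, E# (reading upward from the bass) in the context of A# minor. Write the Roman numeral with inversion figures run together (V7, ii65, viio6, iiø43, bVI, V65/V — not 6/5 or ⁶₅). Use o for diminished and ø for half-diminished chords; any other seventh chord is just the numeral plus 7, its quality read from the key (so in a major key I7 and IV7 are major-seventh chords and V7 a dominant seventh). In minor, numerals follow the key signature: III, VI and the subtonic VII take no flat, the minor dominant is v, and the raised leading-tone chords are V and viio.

Stacked in thirds the chord is C#-E#-G#: a major triad on C#.
In A# minor, C# is the mediant; the diatonic major triad there is III.
With G# in the bass the chord is in second inversion, so the figured bass is 64.

III64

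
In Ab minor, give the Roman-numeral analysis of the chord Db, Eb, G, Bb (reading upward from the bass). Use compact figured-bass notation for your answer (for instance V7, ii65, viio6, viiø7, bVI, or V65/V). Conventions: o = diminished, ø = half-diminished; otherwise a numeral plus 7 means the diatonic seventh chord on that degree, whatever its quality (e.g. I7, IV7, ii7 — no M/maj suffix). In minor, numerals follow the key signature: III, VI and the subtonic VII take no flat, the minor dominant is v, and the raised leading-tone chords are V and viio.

The pitches Eb-G-Bb-Db form a dominant seventh chord rooted on Eb.
In Ab minor, Eb is the dominant; the diatonic dominant seventh chord there is V7.
With Db in the bass the chord is in third inversion, so the figured bass is 42.

V42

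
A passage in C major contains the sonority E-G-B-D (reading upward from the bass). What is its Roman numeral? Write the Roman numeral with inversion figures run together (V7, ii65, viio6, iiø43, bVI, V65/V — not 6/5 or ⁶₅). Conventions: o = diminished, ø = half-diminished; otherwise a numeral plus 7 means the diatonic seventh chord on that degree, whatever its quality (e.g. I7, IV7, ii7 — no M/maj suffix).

Stacked in thirds the chord is E-G-B-D: a minor seventh chord on E.
E is scale degree 3 in C major, and a minor seventh chord on that degree is written iii7.

iii7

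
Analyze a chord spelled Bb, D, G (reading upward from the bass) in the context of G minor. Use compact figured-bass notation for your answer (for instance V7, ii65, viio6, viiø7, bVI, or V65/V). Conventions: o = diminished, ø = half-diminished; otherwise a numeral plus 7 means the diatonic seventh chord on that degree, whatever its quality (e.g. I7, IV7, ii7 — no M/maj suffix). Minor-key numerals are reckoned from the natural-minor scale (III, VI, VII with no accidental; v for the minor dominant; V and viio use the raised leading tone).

i6

The pitches G-Bb-D form a minor triad rooted on G.
In G minor, G is the tonic; the diatonic minor triad there is i.
With Bb in the bass the chord is in first inversion, so the figured bass is 6.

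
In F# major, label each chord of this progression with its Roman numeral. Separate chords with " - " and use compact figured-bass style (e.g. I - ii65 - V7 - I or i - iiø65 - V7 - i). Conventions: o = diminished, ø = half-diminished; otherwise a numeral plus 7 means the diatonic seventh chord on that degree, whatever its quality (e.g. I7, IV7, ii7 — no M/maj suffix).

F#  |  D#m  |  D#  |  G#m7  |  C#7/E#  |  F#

I - vi - V/ii - ii7 - V65 - I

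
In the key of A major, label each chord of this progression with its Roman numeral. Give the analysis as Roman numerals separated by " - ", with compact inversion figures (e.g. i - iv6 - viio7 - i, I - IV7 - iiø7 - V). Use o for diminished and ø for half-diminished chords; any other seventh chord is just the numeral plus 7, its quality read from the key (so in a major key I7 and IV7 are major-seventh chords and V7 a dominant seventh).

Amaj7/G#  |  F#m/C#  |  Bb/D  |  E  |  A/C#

I42 - vi64 - bII6 - V - I6

Amaj7/G# has root A, degree 1 in A major, so I42.
F#m/C# has root F#, degree 6 in A major, so vi64.
Bb/D: Bb with this quality isn't in the key; a major triad on b2 is the Neapolitan sixth, bII6 (third, D, in the bass — hence the 6).
E: root E is the dominant; major triad there is V.
A/C#: major triad on A = scale degree 1 → I6.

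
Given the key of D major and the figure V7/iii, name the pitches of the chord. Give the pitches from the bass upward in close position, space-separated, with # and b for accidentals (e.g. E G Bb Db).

The slash means an applied dominant: we want the dominant of iii. In D major, iii is F# minor, and its dominant is built on C#.
Building a dominant seventh chord on C# gives C#-E#-G#-B.

C# E# G# B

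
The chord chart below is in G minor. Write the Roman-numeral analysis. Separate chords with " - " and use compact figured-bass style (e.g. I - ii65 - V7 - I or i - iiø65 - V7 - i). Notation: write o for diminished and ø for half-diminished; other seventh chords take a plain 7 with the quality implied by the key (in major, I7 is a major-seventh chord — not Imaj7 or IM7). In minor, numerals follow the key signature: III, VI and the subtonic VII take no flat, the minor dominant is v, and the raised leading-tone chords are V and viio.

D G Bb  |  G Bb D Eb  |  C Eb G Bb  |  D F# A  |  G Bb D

D-G-Bb: root G is the tonic; minor triad there is i64.
G-Bb-D-Eb has root Eb, degree 6 in G minor, so VI65.
C-Eb-G-Bb has root C, degree 4 in G minor, so iv7.
D-F#-A has root D, degree 5 in G minor, so V.
G-Bb-D: minor triad on G = scale degree 1 → i.

i64 - VI65 - iv7 - V - i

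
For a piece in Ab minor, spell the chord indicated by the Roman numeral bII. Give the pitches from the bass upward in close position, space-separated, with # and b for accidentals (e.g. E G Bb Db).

Bbb Db Fb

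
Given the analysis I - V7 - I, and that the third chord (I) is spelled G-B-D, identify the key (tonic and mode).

G major

I is given as G-B-D — a major triad with root G.
If G is scale degree 1 and the mode makes that degree carry a major triad, the tonic is G and the mode is major.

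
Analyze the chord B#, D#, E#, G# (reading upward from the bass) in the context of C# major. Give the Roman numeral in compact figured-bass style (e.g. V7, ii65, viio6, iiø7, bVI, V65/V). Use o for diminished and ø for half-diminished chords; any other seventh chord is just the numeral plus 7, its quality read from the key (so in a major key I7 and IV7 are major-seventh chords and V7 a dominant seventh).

iii43

The pitches E#-G#-B#-D# form a minor seventh chord rooted on E#.
In C# major, E# is the mediant; the diatonic minor seventh chord there is iii7.
With B# in the bass the chord is in second inversion, so the figured bass is 43.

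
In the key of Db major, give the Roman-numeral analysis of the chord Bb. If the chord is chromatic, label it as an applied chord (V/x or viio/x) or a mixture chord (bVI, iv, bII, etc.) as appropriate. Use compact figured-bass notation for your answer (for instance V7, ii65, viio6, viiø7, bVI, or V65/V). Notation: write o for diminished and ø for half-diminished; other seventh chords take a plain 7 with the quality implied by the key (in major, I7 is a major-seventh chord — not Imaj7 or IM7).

Stacked in thirds the chord is Bb-D-F: a major triad on Bb.
Bb is not a diatonic chord root with this quality in Db major, but it lies a perfect fifth above Eb (ii), so the chord functions as an applied dominant of ii.

V/ii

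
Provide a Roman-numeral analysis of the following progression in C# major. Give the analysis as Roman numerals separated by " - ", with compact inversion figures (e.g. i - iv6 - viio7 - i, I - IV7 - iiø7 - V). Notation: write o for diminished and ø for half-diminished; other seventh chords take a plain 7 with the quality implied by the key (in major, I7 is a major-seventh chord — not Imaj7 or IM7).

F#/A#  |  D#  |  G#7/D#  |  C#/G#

IV6 - V/V - V43 - I64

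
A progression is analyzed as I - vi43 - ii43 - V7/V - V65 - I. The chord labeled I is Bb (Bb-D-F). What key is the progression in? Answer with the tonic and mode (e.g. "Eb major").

Bb major

I is given as Bb-D-F — a major triad with root Bb.
If Bb is scale degree 1 and the mode makes that degree carry a major triad, the tonic is Bb and the mode is major.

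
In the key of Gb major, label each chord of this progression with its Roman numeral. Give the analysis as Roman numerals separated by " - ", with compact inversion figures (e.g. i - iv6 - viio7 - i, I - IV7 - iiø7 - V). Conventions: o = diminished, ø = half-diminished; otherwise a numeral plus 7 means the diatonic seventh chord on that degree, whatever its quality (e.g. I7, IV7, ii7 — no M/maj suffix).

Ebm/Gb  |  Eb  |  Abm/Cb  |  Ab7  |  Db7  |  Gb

vi6 - V/ii - ii6 - V7/V - V7 - I

Ebm/Gb: minor triad on Eb = scale degree 6 → vi6.
Eb: a major triad on Eb, the applied dominant of ii → V/ii.
Abm/Cb: minor triad on Ab = scale degree 2 → ii6.
Ab7: chromatic; Ab is V of V, so V7/V.
Db7: dominant seventh chord on Db = scale degree 5 → V7.
Gb: major triad on Gb = scale degree 1 → I.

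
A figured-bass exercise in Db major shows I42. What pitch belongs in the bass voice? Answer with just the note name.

C

I in Db major has root Db; the chord is Db-F-Ab-C.
The figure 42 means third inversion — the seventh is in the bass.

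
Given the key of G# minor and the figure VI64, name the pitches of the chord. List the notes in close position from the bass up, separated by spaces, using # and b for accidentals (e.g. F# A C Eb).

B E G#

In G# minor, the submediant is E, and the diatonic chord built there is a major triad.
That chord is spelled E-G#-B.
With the 64 figure the chord is in second inversion; from the bass B upward in close position it reads B-E-G#.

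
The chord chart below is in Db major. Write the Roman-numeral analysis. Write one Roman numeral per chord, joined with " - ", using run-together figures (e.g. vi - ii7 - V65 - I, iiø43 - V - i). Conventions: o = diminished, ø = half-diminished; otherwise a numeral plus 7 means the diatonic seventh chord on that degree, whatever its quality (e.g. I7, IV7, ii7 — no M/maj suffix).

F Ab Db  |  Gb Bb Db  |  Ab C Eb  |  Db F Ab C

F-Ab-Db: major triad on Db = scale degree 1 → I6.
Gb-Bb-Db: root Gb is the subdominant; major triad there is IV.
Ab-C-Eb: major triad on Ab = scale degree 5 → V.
Db-F-Ab-C: major seventh chord on Db = scale degree 1 → I7.

I6 - IV - V - I7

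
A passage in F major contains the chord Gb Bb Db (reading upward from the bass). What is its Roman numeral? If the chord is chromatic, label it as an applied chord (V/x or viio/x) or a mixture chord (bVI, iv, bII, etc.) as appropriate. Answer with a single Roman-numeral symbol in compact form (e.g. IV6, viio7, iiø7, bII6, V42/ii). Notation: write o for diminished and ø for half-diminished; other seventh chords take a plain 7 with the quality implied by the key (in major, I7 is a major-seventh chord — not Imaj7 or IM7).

bII

The pitches Gb-Bb-Db form a major triad rooted on Gb.
Gb is the lowered second degree of F major (diatonic 2 would be G). This is the Neapolitan chord — a major triad on the lowered second degree.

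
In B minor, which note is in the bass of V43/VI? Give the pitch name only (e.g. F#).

The applied chord V43/VI is rooted on D: D-F#-A-C.
The figure 43 means second inversion — the fifth is in the bass.

A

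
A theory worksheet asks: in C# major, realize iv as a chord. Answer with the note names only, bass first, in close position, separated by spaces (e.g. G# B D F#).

F# A C#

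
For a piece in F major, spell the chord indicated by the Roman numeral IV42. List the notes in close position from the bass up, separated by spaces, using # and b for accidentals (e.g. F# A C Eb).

A Bb D F

In F major, scale degree 4 is Bb, and the diatonic chord built there is a major seventh chord.
Stacking thirds from Bb gives Bb-D-F-A.
With the 42 figure the chord is in third inversion; from the bass A upward in close position it reads A-Bb-D-F.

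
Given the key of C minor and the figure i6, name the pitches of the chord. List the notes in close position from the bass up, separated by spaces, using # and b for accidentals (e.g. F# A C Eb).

Eb G C

In C minor, the first degree is C, and the diatonic chord built there is a minor triad.
That chord is spelled C-Eb-G.
The figured bass 6 indicates first inversion, placing the third (Eb) in the bass: Eb-G-C.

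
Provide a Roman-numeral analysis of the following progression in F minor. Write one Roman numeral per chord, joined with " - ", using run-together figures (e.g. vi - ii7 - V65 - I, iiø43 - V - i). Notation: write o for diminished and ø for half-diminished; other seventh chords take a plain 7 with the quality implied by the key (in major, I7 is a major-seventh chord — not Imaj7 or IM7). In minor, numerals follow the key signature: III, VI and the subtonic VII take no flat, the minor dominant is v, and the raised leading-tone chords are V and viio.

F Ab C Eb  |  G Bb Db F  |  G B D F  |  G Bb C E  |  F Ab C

F-Ab-C-Eb has root F, degree 1 in F minor, so i7.
G-Bb-Db-F: half-diminished seventh chord on G = scale degree 2 → iiø7.
G-B-D-F is the secondary dominant of V (dominant seventh chord on G): V7/V.
G-Bb-C-E: dominant seventh chord on C = scale degree 5 → V43.
F-Ab-C: minor triad on F = scale degree 1 → i.

i7 - iiø7 - V7/V - V43 - i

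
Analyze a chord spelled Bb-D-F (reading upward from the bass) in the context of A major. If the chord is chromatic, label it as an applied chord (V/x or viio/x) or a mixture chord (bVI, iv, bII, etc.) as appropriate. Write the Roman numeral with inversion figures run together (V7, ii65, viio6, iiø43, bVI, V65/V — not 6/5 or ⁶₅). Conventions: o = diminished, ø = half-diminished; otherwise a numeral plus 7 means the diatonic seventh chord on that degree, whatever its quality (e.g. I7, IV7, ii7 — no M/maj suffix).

Stacked in thirds the chord is Bb-D-F: a major triad on Bb.
Bb is the lowered second degree of A major (diatonic 2 would be B). This is the Neapolitan chord — a major triad on the lowered second degree.

bII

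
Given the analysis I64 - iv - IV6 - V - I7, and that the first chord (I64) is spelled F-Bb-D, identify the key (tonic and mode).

The chord Bb/F is a major triad rooted on Bb; its label is I64.
If Bb is scale degree 1 and the mode makes that degree carry a major triad, the tonic is Bb and the mode is major.

Bb major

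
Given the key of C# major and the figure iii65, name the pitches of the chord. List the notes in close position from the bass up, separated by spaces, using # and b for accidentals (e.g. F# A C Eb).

G# B# D# E#

The numeral's case and figure indicate a minor seventh chord. In C# major its root, the mediant, is E#.
Stacking thirds from E# gives E#-G#-B#-D#.
With the 65 figure the chord is in first inversion; from the bass G# upward in close position it reads G#-B#-D#-E#.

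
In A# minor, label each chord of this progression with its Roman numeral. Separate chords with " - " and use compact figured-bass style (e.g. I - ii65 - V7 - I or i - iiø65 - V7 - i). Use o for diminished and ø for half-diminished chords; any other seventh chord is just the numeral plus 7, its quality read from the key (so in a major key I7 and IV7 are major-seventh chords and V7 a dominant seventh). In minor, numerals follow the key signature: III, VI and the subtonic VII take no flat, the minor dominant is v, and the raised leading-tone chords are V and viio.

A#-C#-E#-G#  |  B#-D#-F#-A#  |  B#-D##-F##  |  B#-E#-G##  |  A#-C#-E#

i7 - iiø7 - V/V - V64 - i

A#-C#-E#-G# has root A#, degree 1 in A# minor, so i7.
B#-D#-F#-A# has root B#, degree 2 in A# minor, so iiø7.
B#-D##-F##: chromatic; B# is V of V, so V/V.
B#-E#-G##: root E# is the dominant; major triad there is V64.
A#-C#-E# has root A#, degree 1 in A# minor, so i.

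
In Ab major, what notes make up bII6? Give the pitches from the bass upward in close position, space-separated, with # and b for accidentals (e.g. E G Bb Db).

Scale degree 2 in Ab major is Bb; lowering it a half step gives Bbb. bII6 is the Neapolitan sixth — a major triad on the lowered second degree, here in its customary first inversion.
So the chord is Bbb-Db-Fb.
With the 6 figure the chord is in first inversion; from the bass Db upward in close position it reads Db-Fb-Bbb.

Db Fb Bbb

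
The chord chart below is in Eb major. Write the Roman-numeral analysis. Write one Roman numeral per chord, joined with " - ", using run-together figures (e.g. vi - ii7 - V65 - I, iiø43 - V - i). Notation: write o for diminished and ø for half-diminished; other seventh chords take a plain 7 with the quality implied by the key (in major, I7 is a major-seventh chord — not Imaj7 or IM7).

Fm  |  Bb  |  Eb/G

Fm: root F is the supertonic; minor triad there is ii.
Bb: root Bb is the dominant; major triad there is V.
Eb/G has root Eb, degree 1 in Eb major, so I6.

ii - V - I6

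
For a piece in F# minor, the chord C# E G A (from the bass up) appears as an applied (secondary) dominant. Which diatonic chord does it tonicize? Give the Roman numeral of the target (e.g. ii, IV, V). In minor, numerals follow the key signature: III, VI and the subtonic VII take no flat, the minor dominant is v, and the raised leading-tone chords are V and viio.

VI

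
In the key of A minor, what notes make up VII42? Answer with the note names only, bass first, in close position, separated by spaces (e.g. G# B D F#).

F G B D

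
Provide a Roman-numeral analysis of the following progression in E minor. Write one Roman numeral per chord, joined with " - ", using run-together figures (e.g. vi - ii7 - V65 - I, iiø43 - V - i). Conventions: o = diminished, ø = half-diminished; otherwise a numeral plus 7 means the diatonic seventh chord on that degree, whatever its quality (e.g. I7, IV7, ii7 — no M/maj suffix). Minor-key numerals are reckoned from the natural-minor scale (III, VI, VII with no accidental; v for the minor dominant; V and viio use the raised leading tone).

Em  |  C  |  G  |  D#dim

Em: minor triad on E = scale degree 1 → i.
C: root C is the submediant; major triad there is VI.
G: major triad on G = scale degree 3 → III.
D#dim has root D#, degree 7 in E minor, so viio.

i - VI - III - viio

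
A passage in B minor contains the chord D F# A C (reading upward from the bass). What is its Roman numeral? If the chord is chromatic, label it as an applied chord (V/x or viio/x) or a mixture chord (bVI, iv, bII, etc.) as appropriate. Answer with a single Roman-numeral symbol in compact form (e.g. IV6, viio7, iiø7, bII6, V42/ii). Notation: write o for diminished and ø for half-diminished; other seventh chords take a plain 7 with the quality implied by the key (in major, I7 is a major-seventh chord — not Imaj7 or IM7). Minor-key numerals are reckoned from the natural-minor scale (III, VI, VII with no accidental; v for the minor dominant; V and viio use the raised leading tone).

V7/VI

Stacked in thirds the chord is D-F#-A-C: a dominant seventh chord on D.
D is not a diatonic chord root with this quality in B minor, but it lies a perfect fifth above G (VI), so the chord functions as an applied dominant of VI.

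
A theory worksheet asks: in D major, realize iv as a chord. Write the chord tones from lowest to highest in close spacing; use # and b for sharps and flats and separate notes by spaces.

G Bb D

iv is the minor subdominant, borrowed from the parallel minor. In D major that root is G.
So the chord is G-Bb-D, a minor triad.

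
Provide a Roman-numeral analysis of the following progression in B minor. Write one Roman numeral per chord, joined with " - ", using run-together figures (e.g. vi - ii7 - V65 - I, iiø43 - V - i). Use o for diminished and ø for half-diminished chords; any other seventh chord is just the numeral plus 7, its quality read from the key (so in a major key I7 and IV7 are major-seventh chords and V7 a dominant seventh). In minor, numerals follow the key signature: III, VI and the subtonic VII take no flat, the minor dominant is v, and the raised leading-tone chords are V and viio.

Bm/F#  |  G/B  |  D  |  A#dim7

i64 - VI6 - III - viio7

Bm/F#: minor triad on B = scale degree 1 → i64.
G/B: major triad on G = scale degree 6 → VI6.
D: major triad on D = scale degree 3 → III.
A#dim7: fully diminished seventh chord on A# = scale degree 7 → viio7.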